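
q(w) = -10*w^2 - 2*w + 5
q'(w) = -20*w - 2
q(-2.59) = -56.90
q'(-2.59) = 49.80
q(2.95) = -87.92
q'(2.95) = -61.00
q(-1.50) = -14.50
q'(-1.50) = 28.00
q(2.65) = -70.52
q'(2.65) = -55.00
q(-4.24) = -166.30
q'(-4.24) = 82.80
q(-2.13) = -36.11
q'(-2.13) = 40.60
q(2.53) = -64.07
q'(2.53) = -52.60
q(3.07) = -95.39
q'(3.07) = -63.40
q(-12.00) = -1411.00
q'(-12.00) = 238.00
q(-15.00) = -2215.00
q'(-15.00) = 298.00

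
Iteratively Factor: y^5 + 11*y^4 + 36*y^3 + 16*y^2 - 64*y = (y + 4)*(y^4 + 7*y^3 + 8*y^2 - 16*y) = (y + 4)^2*(y^3 + 3*y^2 - 4*y) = y*(y + 4)^2*(y^2 + 3*y - 4) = y*(y - 1)*(y + 4)^2*(y + 4)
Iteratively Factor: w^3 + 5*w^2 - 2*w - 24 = (w - 2)*(w^2 + 7*w + 12) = (w - 2)*(w + 4)*(w + 3)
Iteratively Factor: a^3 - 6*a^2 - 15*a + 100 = (a + 4)*(a^2 - 10*a + 25) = (a - 5)*(a + 4)*(a - 5)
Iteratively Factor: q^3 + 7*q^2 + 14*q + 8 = (q + 2)*(q^2 + 5*q + 4) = (q + 1)*(q + 2)*(q + 4)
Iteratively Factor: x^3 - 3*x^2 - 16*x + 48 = (x - 4)*(x^2 + x - 12) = (x - 4)*(x - 3)*(x + 4)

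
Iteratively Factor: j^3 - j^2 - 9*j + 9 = (j - 1)*(j^2 - 9) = (j - 3)*(j - 1)*(j + 3)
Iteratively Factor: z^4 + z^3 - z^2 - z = (z + 1)*(z^3 - z) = (z - 1)*(z + 1)*(z^2 + z) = z*(z - 1)*(z + 1)*(z + 1)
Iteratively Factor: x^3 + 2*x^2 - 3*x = (x)*(x^2 + 2*x - 3) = x*(x + 3)*(x - 1)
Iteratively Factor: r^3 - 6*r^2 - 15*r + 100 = (r + 4)*(r^2 - 10*r + 25) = (r - 5)*(r + 4)*(r - 5)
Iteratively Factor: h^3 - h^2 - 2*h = (h)*(h^2 - h - 2) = h*(h - 2)*(h + 1)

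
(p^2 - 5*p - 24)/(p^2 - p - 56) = (p + 3)/(p + 7)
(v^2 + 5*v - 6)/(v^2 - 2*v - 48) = (v - 1)/(v - 8)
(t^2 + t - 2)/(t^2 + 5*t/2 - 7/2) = 2*(t + 2)/(2*t + 7)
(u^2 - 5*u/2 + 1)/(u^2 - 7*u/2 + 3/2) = (u - 2)/(u - 3)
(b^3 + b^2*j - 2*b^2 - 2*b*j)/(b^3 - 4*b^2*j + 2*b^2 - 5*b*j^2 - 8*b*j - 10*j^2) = b*(b - 2)/(b^2 - 5*b*j + 2*b - 10*j)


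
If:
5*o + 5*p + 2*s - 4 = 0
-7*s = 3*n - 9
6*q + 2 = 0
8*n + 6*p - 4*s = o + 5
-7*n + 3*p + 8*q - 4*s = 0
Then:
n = -2455/6891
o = -12065/6891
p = 13613/6891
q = -1/3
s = 3304/2297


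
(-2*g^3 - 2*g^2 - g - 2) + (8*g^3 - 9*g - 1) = 6*g^3 - 2*g^2 - 10*g - 3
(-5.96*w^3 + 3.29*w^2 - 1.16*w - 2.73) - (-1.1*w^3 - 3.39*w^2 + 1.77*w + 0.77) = -4.86*w^3 + 6.68*w^2 - 2.93*w - 3.5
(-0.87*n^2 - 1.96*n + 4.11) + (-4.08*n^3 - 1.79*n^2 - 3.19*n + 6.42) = -4.08*n^3 - 2.66*n^2 - 5.15*n + 10.53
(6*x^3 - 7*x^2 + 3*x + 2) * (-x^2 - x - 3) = -6*x^5 + x^4 - 14*x^3 + 16*x^2 - 11*x - 6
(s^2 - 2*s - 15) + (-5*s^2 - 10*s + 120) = -4*s^2 - 12*s + 105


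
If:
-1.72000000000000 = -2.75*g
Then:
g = 0.63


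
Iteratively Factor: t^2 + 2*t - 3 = (t - 1)*(t + 3)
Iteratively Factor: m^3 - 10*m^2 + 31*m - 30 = (m - 5)*(m^2 - 5*m + 6) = (m - 5)*(m - 2)*(m - 3)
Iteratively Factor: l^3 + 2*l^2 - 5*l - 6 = (l + 3)*(l^2 - l - 2) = (l - 2)*(l + 3)*(l + 1)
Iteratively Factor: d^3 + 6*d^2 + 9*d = (d)*(d^2 + 6*d + 9) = d*(d + 3)*(d + 3)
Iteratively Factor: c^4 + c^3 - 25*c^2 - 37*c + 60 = (c + 3)*(c^3 - 2*c^2 - 19*c + 20) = (c + 3)*(c + 4)*(c^2 - 6*c + 5) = (c - 1)*(c + 3)*(c + 4)*(c - 5)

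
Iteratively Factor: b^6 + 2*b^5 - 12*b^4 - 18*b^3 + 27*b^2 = (b)*(b^5 + 2*b^4 - 12*b^3 - 18*b^2 + 27*b) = b*(b + 3)*(b^4 - b^3 - 9*b^2 + 9*b) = b*(b - 1)*(b + 3)*(b^3 - 9*b) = b^2*(b - 1)*(b + 3)*(b^2 - 9) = b^2*(b - 1)*(b + 3)^2*(b - 3)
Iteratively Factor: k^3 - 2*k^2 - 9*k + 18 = (k - 2)*(k^2 - 9) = (k - 3)*(k - 2)*(k + 3)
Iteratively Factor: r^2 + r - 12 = (r - 3)*(r + 4)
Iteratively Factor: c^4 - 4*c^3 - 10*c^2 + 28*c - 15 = (c - 1)*(c^3 - 3*c^2 - 13*c + 15) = (c - 1)^2*(c^2 - 2*c - 15) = (c - 5)*(c - 1)^2*(c + 3)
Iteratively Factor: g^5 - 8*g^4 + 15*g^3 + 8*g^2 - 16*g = (g)*(g^4 - 8*g^3 + 15*g^2 + 8*g - 16) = g*(g - 4)*(g^3 - 4*g^2 - g + 4) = g*(g - 4)^2*(g^2 - 1) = g*(g - 4)^2*(g - 1)*(g + 1)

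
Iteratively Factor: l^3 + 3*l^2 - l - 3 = (l + 1)*(l^2 + 2*l - 3) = (l + 1)*(l + 3)*(l - 1)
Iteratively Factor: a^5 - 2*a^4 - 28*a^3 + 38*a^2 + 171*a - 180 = (a - 5)*(a^4 + 3*a^3 - 13*a^2 - 27*a + 36) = (a - 5)*(a - 3)*(a^3 + 6*a^2 + 5*a - 12) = (a - 5)*(a - 3)*(a + 3)*(a^2 + 3*a - 4) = (a - 5)*(a - 3)*(a - 1)*(a + 3)*(a + 4)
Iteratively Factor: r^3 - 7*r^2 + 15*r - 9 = (r - 3)*(r^2 - 4*r + 3) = (r - 3)^2*(r - 1)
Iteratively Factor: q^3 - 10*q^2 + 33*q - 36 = (q - 4)*(q^2 - 6*q + 9) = (q - 4)*(q - 3)*(q - 3)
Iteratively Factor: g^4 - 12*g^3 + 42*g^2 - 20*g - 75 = (g - 5)*(g^3 - 7*g^2 + 7*g + 15) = (g - 5)*(g - 3)*(g^2 - 4*g - 5) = (g - 5)*(g - 3)*(g + 1)*(g - 5)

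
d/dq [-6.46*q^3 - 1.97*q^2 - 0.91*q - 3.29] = -19.38*q^2 - 3.94*q - 0.91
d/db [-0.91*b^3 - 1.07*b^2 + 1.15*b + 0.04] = -2.73*b^2 - 2.14*b + 1.15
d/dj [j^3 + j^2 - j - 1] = 3*j^2 + 2*j - 1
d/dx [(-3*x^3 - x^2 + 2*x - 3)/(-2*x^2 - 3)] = (6*x^4 + 31*x^2 - 6*x - 6)/(4*x^4 + 12*x^2 + 9)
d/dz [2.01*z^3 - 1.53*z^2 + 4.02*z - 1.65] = 6.03*z^2 - 3.06*z + 4.02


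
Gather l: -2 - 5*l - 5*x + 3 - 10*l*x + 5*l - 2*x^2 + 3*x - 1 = -10*l*x - 2*x^2 - 2*x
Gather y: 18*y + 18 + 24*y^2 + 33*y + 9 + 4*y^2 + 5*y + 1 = 28*y^2 + 56*y + 28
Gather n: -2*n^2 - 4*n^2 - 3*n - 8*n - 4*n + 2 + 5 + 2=-6*n^2 - 15*n + 9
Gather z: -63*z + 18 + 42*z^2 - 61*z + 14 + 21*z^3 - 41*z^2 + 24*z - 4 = 21*z^3 + z^2 - 100*z + 28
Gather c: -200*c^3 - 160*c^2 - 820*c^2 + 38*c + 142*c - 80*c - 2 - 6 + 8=-200*c^3 - 980*c^2 + 100*c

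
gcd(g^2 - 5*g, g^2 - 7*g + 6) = 1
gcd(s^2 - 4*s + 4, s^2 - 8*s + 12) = s - 2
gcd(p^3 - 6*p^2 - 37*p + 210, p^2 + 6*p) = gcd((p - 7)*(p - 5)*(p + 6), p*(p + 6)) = p + 6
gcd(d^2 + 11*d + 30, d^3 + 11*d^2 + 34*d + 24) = d + 6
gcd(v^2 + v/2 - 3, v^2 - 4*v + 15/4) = v - 3/2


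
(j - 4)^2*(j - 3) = j^3 - 11*j^2 + 40*j - 48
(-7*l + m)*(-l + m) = 7*l^2 - 8*l*m + m^2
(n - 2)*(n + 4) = n^2 + 2*n - 8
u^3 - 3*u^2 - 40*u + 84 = (u - 7)*(u - 2)*(u + 6)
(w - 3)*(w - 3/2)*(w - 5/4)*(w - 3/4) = w^4 - 13*w^3/2 + 231*w^2/16 - 423*w/32 + 135/32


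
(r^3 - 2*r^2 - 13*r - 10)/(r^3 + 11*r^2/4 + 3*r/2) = 4*(r^2 - 4*r - 5)/(r*(4*r + 3))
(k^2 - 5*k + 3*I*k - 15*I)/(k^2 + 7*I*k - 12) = (k - 5)/(k + 4*I)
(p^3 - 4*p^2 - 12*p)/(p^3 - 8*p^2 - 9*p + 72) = p*(p^2 - 4*p - 12)/(p^3 - 8*p^2 - 9*p + 72)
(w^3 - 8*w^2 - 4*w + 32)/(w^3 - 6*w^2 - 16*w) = (w - 2)/w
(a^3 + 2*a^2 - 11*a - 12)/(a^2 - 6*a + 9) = (a^2 + 5*a + 4)/(a - 3)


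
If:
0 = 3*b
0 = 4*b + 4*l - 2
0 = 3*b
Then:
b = 0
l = 1/2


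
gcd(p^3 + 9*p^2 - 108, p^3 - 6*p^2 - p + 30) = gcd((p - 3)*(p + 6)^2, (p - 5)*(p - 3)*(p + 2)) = p - 3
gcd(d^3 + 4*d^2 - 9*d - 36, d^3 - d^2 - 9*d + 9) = d^2 - 9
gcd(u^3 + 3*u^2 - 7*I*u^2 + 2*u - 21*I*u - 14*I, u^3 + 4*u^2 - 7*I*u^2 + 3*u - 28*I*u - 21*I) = u^2 + u*(1 - 7*I) - 7*I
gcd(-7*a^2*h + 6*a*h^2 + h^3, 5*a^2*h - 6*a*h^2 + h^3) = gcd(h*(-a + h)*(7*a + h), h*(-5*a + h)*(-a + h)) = a*h - h^2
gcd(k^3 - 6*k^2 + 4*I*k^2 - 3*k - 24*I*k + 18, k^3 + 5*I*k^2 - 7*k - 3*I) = k^2 + 4*I*k - 3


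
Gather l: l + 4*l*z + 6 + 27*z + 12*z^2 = l*(4*z + 1) + 12*z^2 + 27*z + 6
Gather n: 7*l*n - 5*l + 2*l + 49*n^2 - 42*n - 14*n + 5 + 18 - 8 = -3*l + 49*n^2 + n*(7*l - 56) + 15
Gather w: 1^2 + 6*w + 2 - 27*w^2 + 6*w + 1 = -27*w^2 + 12*w + 4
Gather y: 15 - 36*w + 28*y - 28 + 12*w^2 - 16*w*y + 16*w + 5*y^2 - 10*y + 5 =12*w^2 - 20*w + 5*y^2 + y*(18 - 16*w) - 8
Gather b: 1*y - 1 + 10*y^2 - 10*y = 10*y^2 - 9*y - 1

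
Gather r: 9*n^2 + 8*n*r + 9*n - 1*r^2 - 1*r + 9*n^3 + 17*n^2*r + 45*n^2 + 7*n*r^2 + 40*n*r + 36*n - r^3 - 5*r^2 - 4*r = 9*n^3 + 54*n^2 + 45*n - r^3 + r^2*(7*n - 6) + r*(17*n^2 + 48*n - 5)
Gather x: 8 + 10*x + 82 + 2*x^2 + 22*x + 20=2*x^2 + 32*x + 110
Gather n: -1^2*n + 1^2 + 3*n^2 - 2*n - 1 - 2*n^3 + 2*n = -2*n^3 + 3*n^2 - n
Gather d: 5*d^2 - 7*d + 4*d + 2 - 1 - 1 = 5*d^2 - 3*d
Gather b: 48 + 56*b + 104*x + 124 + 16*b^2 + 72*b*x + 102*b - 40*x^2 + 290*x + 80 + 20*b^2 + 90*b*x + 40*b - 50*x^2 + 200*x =36*b^2 + b*(162*x + 198) - 90*x^2 + 594*x + 252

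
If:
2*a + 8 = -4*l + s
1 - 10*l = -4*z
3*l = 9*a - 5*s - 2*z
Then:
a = -56*z/5 - 423/10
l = 2*z/5 + 1/10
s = -104*z/5 - 381/5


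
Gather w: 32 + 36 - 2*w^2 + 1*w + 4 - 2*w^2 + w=-4*w^2 + 2*w + 72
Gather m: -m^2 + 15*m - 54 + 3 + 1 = -m^2 + 15*m - 50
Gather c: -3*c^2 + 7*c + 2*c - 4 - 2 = -3*c^2 + 9*c - 6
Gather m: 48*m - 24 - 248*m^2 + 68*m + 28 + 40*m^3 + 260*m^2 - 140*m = 40*m^3 + 12*m^2 - 24*m + 4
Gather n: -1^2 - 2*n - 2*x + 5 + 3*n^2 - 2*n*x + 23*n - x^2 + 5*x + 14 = 3*n^2 + n*(21 - 2*x) - x^2 + 3*x + 18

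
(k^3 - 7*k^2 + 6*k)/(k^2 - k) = k - 6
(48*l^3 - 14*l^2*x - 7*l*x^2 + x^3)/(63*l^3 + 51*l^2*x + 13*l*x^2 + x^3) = (16*l^2 - 10*l*x + x^2)/(21*l^2 + 10*l*x + x^2)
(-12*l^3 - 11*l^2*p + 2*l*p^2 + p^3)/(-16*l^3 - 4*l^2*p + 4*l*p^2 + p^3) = (-3*l^2 - 2*l*p + p^2)/(-4*l^2 + p^2)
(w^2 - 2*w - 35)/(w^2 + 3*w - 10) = (w - 7)/(w - 2)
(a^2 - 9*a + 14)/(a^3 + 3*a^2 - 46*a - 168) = (a - 2)/(a^2 + 10*a + 24)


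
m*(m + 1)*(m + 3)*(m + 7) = m^4 + 11*m^3 + 31*m^2 + 21*m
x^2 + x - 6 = (x - 2)*(x + 3)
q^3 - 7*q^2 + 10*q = q*(q - 5)*(q - 2)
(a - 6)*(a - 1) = a^2 - 7*a + 6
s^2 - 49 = (s - 7)*(s + 7)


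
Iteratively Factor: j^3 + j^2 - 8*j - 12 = (j - 3)*(j^2 + 4*j + 4) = (j - 3)*(j + 2)*(j + 2)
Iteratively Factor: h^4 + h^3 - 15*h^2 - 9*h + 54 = (h + 3)*(h^3 - 2*h^2 - 9*h + 18) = (h - 3)*(h + 3)*(h^2 + h - 6) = (h - 3)*(h - 2)*(h + 3)*(h + 3)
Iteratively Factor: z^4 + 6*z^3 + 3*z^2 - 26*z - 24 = (z + 3)*(z^3 + 3*z^2 - 6*z - 8) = (z + 3)*(z + 4)*(z^2 - z - 2) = (z + 1)*(z + 3)*(z + 4)*(z - 2)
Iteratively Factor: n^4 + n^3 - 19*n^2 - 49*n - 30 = (n + 3)*(n^3 - 2*n^2 - 13*n - 10) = (n - 5)*(n + 3)*(n^2 + 3*n + 2) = (n - 5)*(n + 2)*(n + 3)*(n + 1)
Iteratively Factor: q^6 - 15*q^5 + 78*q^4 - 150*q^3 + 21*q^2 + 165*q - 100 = (q + 1)*(q^5 - 16*q^4 + 94*q^3 - 244*q^2 + 265*q - 100) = (q - 5)*(q + 1)*(q^4 - 11*q^3 + 39*q^2 - 49*q + 20) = (q - 5)*(q - 1)*(q + 1)*(q^3 - 10*q^2 + 29*q - 20) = (q - 5)*(q - 1)^2*(q + 1)*(q^2 - 9*q + 20) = (q - 5)^2*(q - 1)^2*(q + 1)*(q - 4)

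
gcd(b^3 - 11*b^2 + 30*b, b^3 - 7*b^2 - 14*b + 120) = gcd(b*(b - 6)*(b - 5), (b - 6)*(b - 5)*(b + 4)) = b^2 - 11*b + 30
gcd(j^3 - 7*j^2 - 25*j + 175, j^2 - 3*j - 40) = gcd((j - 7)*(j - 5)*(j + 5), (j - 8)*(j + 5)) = j + 5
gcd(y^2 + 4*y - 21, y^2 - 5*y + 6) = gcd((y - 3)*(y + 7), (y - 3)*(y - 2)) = y - 3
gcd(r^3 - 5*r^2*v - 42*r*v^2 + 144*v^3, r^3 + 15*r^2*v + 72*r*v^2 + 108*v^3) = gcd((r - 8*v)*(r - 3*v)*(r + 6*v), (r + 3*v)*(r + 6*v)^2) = r + 6*v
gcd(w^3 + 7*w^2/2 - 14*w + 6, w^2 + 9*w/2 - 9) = w + 6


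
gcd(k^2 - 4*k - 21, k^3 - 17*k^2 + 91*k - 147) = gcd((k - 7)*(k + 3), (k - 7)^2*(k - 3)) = k - 7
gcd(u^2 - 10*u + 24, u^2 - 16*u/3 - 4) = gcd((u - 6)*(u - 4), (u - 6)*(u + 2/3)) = u - 6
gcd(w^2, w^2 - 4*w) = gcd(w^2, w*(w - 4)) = w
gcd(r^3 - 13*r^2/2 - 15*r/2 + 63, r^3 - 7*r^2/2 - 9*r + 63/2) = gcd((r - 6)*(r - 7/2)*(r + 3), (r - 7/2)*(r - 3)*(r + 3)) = r^2 - r/2 - 21/2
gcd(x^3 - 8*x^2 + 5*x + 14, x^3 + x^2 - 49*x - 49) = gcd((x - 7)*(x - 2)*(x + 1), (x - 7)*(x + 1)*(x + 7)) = x^2 - 6*x - 7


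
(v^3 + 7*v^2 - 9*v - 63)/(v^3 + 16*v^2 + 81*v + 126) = (v - 3)/(v + 6)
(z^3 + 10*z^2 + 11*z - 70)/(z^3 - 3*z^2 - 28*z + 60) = (z + 7)/(z - 6)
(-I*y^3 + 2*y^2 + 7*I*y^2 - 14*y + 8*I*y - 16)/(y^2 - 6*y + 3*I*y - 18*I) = (-I*y^3 + y^2*(2 + 7*I) + y*(-14 + 8*I) - 16)/(y^2 + y*(-6 + 3*I) - 18*I)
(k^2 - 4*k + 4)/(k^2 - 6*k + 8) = (k - 2)/(k - 4)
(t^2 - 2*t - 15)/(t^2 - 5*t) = (t + 3)/t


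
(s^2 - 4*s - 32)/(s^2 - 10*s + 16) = (s + 4)/(s - 2)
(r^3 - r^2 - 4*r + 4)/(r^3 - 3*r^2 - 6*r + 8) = (r - 2)/(r - 4)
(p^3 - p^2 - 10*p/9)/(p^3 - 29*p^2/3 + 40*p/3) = (p + 2/3)/(p - 8)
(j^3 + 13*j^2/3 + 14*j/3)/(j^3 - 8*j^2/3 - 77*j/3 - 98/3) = j/(j - 7)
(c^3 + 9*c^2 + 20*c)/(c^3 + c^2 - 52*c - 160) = c/(c - 8)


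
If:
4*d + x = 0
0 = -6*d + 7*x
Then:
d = 0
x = 0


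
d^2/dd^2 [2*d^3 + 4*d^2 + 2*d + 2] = 12*d + 8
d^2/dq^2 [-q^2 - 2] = -2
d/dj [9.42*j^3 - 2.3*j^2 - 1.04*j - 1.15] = 28.26*j^2 - 4.6*j - 1.04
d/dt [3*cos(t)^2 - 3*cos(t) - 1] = 3*sin(t) - 3*sin(2*t)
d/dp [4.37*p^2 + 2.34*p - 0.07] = 8.74*p + 2.34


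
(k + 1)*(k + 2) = k^2 + 3*k + 2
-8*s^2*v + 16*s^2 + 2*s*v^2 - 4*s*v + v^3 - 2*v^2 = (-2*s + v)*(4*s + v)*(v - 2)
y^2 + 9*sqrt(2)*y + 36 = (y + 3*sqrt(2))*(y + 6*sqrt(2))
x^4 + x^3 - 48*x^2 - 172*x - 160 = (x - 8)*(x + 2)^2*(x + 5)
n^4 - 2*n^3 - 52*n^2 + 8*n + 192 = (n - 8)*(n - 2)*(n + 2)*(n + 6)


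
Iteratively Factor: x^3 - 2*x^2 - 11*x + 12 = (x - 4)*(x^2 + 2*x - 3) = (x - 4)*(x - 1)*(x + 3)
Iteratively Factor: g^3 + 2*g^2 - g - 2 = (g + 1)*(g^2 + g - 2) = (g + 1)*(g + 2)*(g - 1)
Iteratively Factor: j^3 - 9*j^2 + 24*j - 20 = (j - 2)*(j^2 - 7*j + 10) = (j - 5)*(j - 2)*(j - 2)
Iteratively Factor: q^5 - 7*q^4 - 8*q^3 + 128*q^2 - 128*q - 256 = (q + 1)*(q^4 - 8*q^3 + 128*q - 256) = (q - 4)*(q + 1)*(q^3 - 4*q^2 - 16*q + 64) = (q - 4)^2*(q + 1)*(q^2 - 16) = (q - 4)^2*(q + 1)*(q + 4)*(q - 4)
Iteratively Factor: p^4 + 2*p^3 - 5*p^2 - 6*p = (p)*(p^3 + 2*p^2 - 5*p - 6) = p*(p + 1)*(p^2 + p - 6) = p*(p - 2)*(p + 1)*(p + 3)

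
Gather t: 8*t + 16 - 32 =8*t - 16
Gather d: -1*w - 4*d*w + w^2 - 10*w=-4*d*w + w^2 - 11*w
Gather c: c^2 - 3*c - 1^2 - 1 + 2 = c^2 - 3*c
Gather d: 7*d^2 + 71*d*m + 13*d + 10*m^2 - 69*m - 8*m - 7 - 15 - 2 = 7*d^2 + d*(71*m + 13) + 10*m^2 - 77*m - 24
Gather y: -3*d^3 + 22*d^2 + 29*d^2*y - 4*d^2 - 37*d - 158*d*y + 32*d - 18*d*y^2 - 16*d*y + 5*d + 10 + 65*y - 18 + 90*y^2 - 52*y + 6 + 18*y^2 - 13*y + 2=-3*d^3 + 18*d^2 + y^2*(108 - 18*d) + y*(29*d^2 - 174*d)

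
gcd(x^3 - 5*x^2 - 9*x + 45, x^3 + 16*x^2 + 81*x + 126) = x + 3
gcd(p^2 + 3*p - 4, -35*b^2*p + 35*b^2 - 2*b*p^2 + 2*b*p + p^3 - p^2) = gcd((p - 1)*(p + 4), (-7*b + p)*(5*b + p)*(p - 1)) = p - 1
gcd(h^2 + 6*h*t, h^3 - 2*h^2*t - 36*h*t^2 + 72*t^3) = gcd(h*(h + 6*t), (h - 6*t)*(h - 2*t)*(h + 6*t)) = h + 6*t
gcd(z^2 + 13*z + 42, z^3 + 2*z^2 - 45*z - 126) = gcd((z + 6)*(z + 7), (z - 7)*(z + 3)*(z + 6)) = z + 6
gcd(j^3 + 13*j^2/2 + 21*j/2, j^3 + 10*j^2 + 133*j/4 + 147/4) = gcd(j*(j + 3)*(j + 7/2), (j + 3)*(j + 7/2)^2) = j^2 + 13*j/2 + 21/2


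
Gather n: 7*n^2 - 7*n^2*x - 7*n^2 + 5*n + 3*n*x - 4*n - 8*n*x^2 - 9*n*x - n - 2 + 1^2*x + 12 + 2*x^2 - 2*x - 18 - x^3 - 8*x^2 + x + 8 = -7*n^2*x + n*(-8*x^2 - 6*x) - x^3 - 6*x^2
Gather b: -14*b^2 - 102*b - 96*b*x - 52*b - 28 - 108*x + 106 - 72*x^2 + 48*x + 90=-14*b^2 + b*(-96*x - 154) - 72*x^2 - 60*x + 168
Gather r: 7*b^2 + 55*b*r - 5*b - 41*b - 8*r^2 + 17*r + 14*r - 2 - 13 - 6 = 7*b^2 - 46*b - 8*r^2 + r*(55*b + 31) - 21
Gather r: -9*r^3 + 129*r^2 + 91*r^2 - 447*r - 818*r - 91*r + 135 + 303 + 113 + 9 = -9*r^3 + 220*r^2 - 1356*r + 560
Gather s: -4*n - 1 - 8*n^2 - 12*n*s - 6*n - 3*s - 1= -8*n^2 - 10*n + s*(-12*n - 3) - 2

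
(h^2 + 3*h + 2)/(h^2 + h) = (h + 2)/h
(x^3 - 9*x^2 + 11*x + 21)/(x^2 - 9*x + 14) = (x^2 - 2*x - 3)/(x - 2)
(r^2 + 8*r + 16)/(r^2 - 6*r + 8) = (r^2 + 8*r + 16)/(r^2 - 6*r + 8)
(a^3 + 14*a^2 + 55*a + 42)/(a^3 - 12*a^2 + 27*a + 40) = (a^2 + 13*a + 42)/(a^2 - 13*a + 40)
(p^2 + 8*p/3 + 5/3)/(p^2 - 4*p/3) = (3*p^2 + 8*p + 5)/(p*(3*p - 4))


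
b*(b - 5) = b^2 - 5*b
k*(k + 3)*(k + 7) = k^3 + 10*k^2 + 21*k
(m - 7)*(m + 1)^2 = m^3 - 5*m^2 - 13*m - 7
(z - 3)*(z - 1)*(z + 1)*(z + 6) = z^4 + 3*z^3 - 19*z^2 - 3*z + 18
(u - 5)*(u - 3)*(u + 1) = u^3 - 7*u^2 + 7*u + 15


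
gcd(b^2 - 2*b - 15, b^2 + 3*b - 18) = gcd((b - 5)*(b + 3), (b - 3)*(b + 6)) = 1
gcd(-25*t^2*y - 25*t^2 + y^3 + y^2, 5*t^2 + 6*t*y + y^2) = 5*t + y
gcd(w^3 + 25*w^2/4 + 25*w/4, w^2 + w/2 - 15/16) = w + 5/4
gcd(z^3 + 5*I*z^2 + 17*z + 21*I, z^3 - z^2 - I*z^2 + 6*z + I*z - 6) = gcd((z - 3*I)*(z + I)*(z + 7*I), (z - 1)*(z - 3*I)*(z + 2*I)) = z - 3*I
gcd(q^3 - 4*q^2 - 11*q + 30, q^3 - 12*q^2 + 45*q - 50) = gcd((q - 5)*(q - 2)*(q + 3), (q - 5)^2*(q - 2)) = q^2 - 7*q + 10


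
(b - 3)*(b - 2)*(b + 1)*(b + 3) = b^4 - b^3 - 11*b^2 + 9*b + 18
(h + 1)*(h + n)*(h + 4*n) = h^3 + 5*h^2*n + h^2 + 4*h*n^2 + 5*h*n + 4*n^2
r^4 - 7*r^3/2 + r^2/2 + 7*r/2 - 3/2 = (r - 3)*(r - 1)*(r - 1/2)*(r + 1)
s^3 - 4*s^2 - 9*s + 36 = (s - 4)*(s - 3)*(s + 3)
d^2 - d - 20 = (d - 5)*(d + 4)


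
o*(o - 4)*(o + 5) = o^3 + o^2 - 20*o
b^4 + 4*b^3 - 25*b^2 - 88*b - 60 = (b - 5)*(b + 1)*(b + 2)*(b + 6)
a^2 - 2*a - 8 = (a - 4)*(a + 2)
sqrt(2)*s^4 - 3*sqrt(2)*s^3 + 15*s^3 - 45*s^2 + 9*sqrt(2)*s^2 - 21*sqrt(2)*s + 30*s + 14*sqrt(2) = (s - 2)*(s - 1)*(s + 7*sqrt(2))*(sqrt(2)*s + 1)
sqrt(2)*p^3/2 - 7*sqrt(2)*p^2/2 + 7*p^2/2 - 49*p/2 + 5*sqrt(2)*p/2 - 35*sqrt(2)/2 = (p - 7)*(p + 5*sqrt(2)/2)*(sqrt(2)*p/2 + 1)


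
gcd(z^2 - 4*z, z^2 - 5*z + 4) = z - 4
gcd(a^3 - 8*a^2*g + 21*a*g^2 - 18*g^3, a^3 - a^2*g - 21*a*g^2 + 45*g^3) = a^2 - 6*a*g + 9*g^2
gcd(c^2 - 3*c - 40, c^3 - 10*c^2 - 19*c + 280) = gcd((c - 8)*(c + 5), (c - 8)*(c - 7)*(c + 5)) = c^2 - 3*c - 40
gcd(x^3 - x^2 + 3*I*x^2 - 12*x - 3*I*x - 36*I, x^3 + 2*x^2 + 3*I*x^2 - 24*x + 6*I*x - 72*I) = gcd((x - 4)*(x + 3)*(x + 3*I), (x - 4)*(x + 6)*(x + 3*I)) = x^2 + x*(-4 + 3*I) - 12*I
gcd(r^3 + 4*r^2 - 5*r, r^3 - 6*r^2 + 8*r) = r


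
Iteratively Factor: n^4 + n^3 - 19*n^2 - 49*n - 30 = (n + 1)*(n^3 - 19*n - 30) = (n + 1)*(n + 2)*(n^2 - 2*n - 15) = (n + 1)*(n + 2)*(n + 3)*(n - 5)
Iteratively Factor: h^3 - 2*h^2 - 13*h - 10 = (h + 1)*(h^2 - 3*h - 10) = (h + 1)*(h + 2)*(h - 5)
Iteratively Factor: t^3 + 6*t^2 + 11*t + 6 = (t + 2)*(t^2 + 4*t + 3) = (t + 2)*(t + 3)*(t + 1)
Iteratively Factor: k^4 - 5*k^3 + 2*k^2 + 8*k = (k - 4)*(k^3 - k^2 - 2*k) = (k - 4)*(k - 2)*(k^2 + k) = (k - 4)*(k - 2)*(k + 1)*(k)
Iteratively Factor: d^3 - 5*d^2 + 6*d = (d - 3)*(d^2 - 2*d) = d*(d - 3)*(d - 2)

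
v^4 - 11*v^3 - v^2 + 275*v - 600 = (v - 8)*(v - 5)*(v - 3)*(v + 5)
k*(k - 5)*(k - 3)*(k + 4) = k^4 - 4*k^3 - 17*k^2 + 60*k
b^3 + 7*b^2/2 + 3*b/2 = b*(b + 1/2)*(b + 3)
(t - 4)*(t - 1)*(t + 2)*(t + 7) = t^4 + 4*t^3 - 27*t^2 - 34*t + 56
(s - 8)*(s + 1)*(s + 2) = s^3 - 5*s^2 - 22*s - 16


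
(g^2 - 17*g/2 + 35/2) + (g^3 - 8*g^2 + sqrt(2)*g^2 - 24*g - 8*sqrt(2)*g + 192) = g^3 - 7*g^2 + sqrt(2)*g^2 - 65*g/2 - 8*sqrt(2)*g + 419/2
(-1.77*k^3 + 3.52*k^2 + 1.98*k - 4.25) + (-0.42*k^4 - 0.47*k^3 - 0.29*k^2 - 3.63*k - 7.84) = -0.42*k^4 - 2.24*k^3 + 3.23*k^2 - 1.65*k - 12.09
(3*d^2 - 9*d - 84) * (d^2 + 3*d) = 3*d^4 - 111*d^2 - 252*d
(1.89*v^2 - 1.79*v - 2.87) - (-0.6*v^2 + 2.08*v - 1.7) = 2.49*v^2 - 3.87*v - 1.17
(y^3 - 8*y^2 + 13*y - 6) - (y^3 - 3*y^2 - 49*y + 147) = -5*y^2 + 62*y - 153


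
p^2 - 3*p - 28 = (p - 7)*(p + 4)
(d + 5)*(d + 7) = d^2 + 12*d + 35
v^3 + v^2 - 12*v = v*(v - 3)*(v + 4)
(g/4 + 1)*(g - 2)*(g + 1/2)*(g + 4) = g^4/4 + 13*g^3/8 + 3*g^2/4 - 8*g - 4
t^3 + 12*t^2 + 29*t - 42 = (t - 1)*(t + 6)*(t + 7)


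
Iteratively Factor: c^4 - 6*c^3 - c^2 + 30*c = (c - 3)*(c^3 - 3*c^2 - 10*c) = (c - 3)*(c + 2)*(c^2 - 5*c) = c*(c - 3)*(c + 2)*(c - 5)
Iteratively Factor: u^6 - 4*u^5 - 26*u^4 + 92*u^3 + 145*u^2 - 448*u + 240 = (u - 4)*(u^5 - 26*u^3 - 12*u^2 + 97*u - 60) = (u - 4)*(u - 1)*(u^4 + u^3 - 25*u^2 - 37*u + 60) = (u - 4)*(u - 1)*(u + 4)*(u^3 - 3*u^2 - 13*u + 15) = (u - 5)*(u - 4)*(u - 1)*(u + 4)*(u^2 + 2*u - 3) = (u - 5)*(u - 4)*(u - 1)^2*(u + 4)*(u + 3)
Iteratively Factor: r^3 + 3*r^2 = (r + 3)*(r^2) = r*(r + 3)*(r)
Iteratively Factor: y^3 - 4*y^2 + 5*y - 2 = (y - 1)*(y^2 - 3*y + 2) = (y - 2)*(y - 1)*(y - 1)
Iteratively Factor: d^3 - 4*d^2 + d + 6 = (d - 3)*(d^2 - d - 2) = (d - 3)*(d - 2)*(d + 1)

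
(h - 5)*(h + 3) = h^2 - 2*h - 15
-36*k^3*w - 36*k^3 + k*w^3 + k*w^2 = (-6*k + w)*(6*k + w)*(k*w + k)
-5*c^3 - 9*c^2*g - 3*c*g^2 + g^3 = (-5*c + g)*(c + g)^2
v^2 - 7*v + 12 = (v - 4)*(v - 3)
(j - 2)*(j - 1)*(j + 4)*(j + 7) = j^4 + 8*j^3 - 3*j^2 - 62*j + 56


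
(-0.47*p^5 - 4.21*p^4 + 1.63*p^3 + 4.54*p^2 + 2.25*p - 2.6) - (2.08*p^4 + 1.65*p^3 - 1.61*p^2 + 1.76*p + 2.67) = -0.47*p^5 - 6.29*p^4 - 0.02*p^3 + 6.15*p^2 + 0.49*p - 5.27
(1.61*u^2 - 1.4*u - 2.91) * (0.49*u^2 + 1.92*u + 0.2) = 0.7889*u^4 + 2.4052*u^3 - 3.7919*u^2 - 5.8672*u - 0.582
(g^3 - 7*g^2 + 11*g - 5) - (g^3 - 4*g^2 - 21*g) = -3*g^2 + 32*g - 5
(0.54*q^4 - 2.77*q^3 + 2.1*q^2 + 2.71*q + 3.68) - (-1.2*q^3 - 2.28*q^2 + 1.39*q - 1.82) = 0.54*q^4 - 1.57*q^3 + 4.38*q^2 + 1.32*q + 5.5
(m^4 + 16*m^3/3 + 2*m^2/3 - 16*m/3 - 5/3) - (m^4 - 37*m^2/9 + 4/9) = 16*m^3/3 + 43*m^2/9 - 16*m/3 - 19/9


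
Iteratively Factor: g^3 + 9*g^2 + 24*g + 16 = (g + 4)*(g^2 + 5*g + 4) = (g + 1)*(g + 4)*(g + 4)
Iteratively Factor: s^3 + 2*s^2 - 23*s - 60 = (s + 3)*(s^2 - s - 20) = (s - 5)*(s + 3)*(s + 4)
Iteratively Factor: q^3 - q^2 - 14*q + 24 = (q - 2)*(q^2 + q - 12) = (q - 2)*(q + 4)*(q - 3)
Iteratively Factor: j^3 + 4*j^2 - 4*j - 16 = (j + 4)*(j^2 - 4) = (j - 2)*(j + 4)*(j + 2)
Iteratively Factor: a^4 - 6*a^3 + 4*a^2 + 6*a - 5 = (a + 1)*(a^3 - 7*a^2 + 11*a - 5) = (a - 1)*(a + 1)*(a^2 - 6*a + 5) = (a - 1)^2*(a + 1)*(a - 5)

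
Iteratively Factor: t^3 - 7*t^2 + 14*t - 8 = (t - 1)*(t^2 - 6*t + 8) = (t - 4)*(t - 1)*(t - 2)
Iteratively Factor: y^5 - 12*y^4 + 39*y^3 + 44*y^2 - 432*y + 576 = (y - 3)*(y^4 - 9*y^3 + 12*y^2 + 80*y - 192) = (y - 4)*(y - 3)*(y^3 - 5*y^2 - 8*y + 48) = (y - 4)^2*(y - 3)*(y^2 - y - 12) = (y - 4)^3*(y - 3)*(y + 3)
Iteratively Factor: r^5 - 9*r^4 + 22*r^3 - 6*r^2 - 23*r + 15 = (r - 3)*(r^4 - 6*r^3 + 4*r^2 + 6*r - 5) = (r - 3)*(r - 1)*(r^3 - 5*r^2 - r + 5) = (r - 3)*(r - 1)*(r + 1)*(r^2 - 6*r + 5) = (r - 3)*(r - 1)^2*(r + 1)*(r - 5)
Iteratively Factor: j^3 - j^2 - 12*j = (j)*(j^2 - j - 12) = j*(j + 3)*(j - 4)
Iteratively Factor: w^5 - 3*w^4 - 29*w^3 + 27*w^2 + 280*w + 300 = (w + 2)*(w^4 - 5*w^3 - 19*w^2 + 65*w + 150) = (w - 5)*(w + 2)*(w^3 - 19*w - 30) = (w - 5)*(w + 2)^2*(w^2 - 2*w - 15) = (w - 5)^2*(w + 2)^2*(w + 3)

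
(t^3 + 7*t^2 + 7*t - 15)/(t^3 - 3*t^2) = (t^3 + 7*t^2 + 7*t - 15)/(t^2*(t - 3))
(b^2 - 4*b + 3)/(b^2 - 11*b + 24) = (b - 1)/(b - 8)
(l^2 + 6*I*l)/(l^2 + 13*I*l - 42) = l/(l + 7*I)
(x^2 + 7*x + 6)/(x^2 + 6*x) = (x + 1)/x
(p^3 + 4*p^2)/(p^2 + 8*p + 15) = p^2*(p + 4)/(p^2 + 8*p + 15)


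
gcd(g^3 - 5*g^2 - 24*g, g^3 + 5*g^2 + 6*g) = g^2 + 3*g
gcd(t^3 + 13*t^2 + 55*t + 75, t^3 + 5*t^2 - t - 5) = t + 5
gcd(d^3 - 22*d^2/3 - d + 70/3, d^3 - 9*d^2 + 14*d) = d^2 - 9*d + 14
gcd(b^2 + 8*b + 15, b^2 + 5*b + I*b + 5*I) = b + 5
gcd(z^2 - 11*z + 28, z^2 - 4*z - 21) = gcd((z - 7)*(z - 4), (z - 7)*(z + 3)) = z - 7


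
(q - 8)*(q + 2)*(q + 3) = q^3 - 3*q^2 - 34*q - 48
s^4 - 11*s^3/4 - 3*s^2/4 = s^2*(s - 3)*(s + 1/4)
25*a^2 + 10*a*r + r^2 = (5*a + r)^2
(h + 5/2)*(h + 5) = h^2 + 15*h/2 + 25/2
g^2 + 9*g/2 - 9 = (g - 3/2)*(g + 6)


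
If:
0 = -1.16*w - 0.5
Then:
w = -0.43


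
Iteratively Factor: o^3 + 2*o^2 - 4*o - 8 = (o - 2)*(o^2 + 4*o + 4) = (o - 2)*(o + 2)*(o + 2)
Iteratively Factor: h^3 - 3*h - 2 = (h - 2)*(h^2 + 2*h + 1) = (h - 2)*(h + 1)*(h + 1)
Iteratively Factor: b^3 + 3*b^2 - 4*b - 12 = (b + 2)*(b^2 + b - 6) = (b + 2)*(b + 3)*(b - 2)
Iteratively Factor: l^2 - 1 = (l + 1)*(l - 1)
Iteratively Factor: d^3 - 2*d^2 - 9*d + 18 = (d - 2)*(d^2 - 9) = (d - 3)*(d - 2)*(d + 3)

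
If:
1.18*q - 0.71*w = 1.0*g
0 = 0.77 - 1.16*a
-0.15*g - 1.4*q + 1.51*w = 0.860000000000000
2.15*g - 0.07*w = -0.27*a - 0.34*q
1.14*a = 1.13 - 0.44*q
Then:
No Solution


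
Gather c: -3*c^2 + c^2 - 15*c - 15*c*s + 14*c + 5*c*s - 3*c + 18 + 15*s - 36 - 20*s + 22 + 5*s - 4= -2*c^2 + c*(-10*s - 4)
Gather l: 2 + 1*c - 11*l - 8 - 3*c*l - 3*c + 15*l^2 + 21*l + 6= -2*c + 15*l^2 + l*(10 - 3*c)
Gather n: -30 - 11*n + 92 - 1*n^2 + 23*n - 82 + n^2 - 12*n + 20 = 0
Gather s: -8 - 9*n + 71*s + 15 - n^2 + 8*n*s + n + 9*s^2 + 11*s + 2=-n^2 - 8*n + 9*s^2 + s*(8*n + 82) + 9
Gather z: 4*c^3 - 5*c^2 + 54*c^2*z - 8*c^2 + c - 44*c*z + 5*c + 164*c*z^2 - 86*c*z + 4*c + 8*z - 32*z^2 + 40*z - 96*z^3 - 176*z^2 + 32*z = 4*c^3 - 13*c^2 + 10*c - 96*z^3 + z^2*(164*c - 208) + z*(54*c^2 - 130*c + 80)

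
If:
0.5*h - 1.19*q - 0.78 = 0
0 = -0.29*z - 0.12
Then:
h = 2.38*q + 1.56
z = -0.41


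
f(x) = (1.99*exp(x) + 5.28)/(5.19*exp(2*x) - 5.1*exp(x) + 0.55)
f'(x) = (1.99*exp(x) + 5.28)*(-10.38*exp(2*x) + 5.1*exp(x))/(5.19*exp(2*x) - 5.1*exp(x) + 0.55)^2 + 1.99*exp(x)/(5.19*exp(2*x) - 5.1*exp(x) + 0.55)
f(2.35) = 0.05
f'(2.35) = -0.07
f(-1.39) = -14.50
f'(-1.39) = 21.56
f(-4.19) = 11.20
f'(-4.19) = 1.83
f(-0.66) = -9.02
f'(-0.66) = -3.24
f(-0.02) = 13.45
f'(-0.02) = -120.86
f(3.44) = 0.01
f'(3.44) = -0.02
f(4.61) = 0.00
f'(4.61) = -0.00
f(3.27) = 0.02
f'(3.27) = -0.02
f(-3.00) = 17.41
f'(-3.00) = 13.18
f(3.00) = 0.02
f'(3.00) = -0.03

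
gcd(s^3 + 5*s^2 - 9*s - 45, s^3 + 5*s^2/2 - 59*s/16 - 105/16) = s + 3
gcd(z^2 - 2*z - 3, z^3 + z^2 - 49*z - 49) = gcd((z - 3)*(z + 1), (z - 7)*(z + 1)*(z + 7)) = z + 1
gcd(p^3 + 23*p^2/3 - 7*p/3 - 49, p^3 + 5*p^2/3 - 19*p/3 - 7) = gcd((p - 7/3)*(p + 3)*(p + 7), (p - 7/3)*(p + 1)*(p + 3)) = p^2 + 2*p/3 - 7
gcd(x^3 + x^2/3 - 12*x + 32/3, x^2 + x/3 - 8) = x - 8/3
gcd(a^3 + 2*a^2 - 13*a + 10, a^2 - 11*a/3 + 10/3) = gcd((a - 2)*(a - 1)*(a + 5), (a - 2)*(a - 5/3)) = a - 2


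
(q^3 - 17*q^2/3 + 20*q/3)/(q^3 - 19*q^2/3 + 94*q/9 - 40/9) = 3*q/(3*q - 2)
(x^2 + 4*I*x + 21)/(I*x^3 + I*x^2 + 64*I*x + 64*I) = (-I*x^2 + 4*x - 21*I)/(x^3 + x^2 + 64*x + 64)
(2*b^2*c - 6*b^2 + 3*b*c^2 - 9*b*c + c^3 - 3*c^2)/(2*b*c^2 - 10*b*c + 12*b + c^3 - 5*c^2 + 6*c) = (b + c)/(c - 2)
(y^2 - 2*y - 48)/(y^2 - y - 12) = (-y^2 + 2*y + 48)/(-y^2 + y + 12)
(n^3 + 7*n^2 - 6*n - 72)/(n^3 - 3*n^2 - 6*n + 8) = (n^3 + 7*n^2 - 6*n - 72)/(n^3 - 3*n^2 - 6*n + 8)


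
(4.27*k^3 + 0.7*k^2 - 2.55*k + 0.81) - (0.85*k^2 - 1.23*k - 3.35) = 4.27*k^3 - 0.15*k^2 - 1.32*k + 4.16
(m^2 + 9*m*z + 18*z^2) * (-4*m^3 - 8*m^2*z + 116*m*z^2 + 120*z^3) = -4*m^5 - 44*m^4*z - 28*m^3*z^2 + 1020*m^2*z^3 + 3168*m*z^4 + 2160*z^5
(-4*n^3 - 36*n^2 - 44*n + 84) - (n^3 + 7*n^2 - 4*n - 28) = -5*n^3 - 43*n^2 - 40*n + 112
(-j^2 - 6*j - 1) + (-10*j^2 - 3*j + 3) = -11*j^2 - 9*j + 2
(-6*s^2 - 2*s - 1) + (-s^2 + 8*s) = -7*s^2 + 6*s - 1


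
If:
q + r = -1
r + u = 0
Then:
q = u - 1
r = -u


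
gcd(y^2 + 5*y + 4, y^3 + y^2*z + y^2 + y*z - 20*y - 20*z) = 1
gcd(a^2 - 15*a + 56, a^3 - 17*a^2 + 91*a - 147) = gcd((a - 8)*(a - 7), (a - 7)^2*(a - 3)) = a - 7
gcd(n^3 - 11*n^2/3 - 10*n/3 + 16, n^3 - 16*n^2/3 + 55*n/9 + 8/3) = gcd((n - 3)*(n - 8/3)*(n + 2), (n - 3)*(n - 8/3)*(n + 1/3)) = n^2 - 17*n/3 + 8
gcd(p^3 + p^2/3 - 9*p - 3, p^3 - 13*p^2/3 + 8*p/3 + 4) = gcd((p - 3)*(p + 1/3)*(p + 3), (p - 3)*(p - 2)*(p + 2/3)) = p - 3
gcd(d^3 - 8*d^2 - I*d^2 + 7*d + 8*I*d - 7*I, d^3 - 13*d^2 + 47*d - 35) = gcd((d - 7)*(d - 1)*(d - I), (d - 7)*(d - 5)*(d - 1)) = d^2 - 8*d + 7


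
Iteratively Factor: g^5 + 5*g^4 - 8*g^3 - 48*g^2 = (g + 4)*(g^4 + g^3 - 12*g^2) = g*(g + 4)*(g^3 + g^2 - 12*g) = g*(g + 4)^2*(g^2 - 3*g) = g^2*(g + 4)^2*(g - 3)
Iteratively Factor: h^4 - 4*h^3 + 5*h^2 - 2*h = (h - 1)*(h^3 - 3*h^2 + 2*h) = h*(h - 1)*(h^2 - 3*h + 2) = h*(h - 1)^2*(h - 2)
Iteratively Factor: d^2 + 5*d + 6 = (d + 3)*(d + 2)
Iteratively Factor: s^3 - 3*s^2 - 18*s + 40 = (s - 5)*(s^2 + 2*s - 8) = (s - 5)*(s - 2)*(s + 4)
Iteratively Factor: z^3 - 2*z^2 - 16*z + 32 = (z + 4)*(z^2 - 6*z + 8) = (z - 4)*(z + 4)*(z - 2)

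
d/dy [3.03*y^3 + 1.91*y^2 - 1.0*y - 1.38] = 9.09*y^2 + 3.82*y - 1.0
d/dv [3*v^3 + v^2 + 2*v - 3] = 9*v^2 + 2*v + 2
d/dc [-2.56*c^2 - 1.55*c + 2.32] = -5.12*c - 1.55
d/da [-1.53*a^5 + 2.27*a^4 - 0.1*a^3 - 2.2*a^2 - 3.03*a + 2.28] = -7.65*a^4 + 9.08*a^3 - 0.3*a^2 - 4.4*a - 3.03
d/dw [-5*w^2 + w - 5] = 1 - 10*w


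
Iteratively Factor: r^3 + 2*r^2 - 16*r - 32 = (r + 4)*(r^2 - 2*r - 8) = (r + 2)*(r + 4)*(r - 4)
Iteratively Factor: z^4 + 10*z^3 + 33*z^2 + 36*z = (z + 4)*(z^3 + 6*z^2 + 9*z) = z*(z + 4)*(z^2 + 6*z + 9) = z*(z + 3)*(z + 4)*(z + 3)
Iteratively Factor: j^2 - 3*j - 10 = (j + 2)*(j - 5)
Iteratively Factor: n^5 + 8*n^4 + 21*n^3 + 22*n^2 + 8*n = (n + 1)*(n^4 + 7*n^3 + 14*n^2 + 8*n) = (n + 1)*(n + 2)*(n^3 + 5*n^2 + 4*n) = (n + 1)*(n + 2)*(n + 4)*(n^2 + n) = (n + 1)^2*(n + 2)*(n + 4)*(n)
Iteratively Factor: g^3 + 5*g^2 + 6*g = (g + 2)*(g^2 + 3*g) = g*(g + 2)*(g + 3)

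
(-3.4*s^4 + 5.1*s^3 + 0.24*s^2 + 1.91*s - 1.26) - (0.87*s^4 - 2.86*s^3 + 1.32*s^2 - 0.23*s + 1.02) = -4.27*s^4 + 7.96*s^3 - 1.08*s^2 + 2.14*s - 2.28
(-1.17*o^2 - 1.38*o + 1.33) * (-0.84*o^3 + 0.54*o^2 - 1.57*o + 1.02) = 0.9828*o^5 + 0.5274*o^4 - 0.0255*o^3 + 1.6914*o^2 - 3.4957*o + 1.3566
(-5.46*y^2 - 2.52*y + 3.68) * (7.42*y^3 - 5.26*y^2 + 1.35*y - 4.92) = -40.5132*y^5 + 10.0212*y^4 + 33.1898*y^3 + 4.1044*y^2 + 17.3664*y - 18.1056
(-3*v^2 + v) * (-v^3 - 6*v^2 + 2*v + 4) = 3*v^5 + 17*v^4 - 12*v^3 - 10*v^2 + 4*v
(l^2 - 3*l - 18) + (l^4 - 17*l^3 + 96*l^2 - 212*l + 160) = l^4 - 17*l^3 + 97*l^2 - 215*l + 142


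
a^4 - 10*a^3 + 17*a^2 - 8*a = a*(a - 8)*(a - 1)^2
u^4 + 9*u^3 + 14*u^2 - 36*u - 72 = (u - 2)*(u + 2)*(u + 3)*(u + 6)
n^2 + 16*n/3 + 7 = (n + 7/3)*(n + 3)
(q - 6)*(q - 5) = q^2 - 11*q + 30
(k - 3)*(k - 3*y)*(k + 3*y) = k^3 - 3*k^2 - 9*k*y^2 + 27*y^2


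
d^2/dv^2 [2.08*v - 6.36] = 0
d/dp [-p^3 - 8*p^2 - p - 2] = -3*p^2 - 16*p - 1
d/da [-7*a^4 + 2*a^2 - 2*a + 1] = -28*a^3 + 4*a - 2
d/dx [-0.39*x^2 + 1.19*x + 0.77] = 1.19 - 0.78*x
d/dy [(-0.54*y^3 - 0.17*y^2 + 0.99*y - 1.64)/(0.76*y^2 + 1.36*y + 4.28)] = (-0.4104*y^4 - 1.4688*y^3 - 7.9172*y^2 + 1.0376*y + 6.4676)/(0.5776*y^4 + 2.0672*y^3 + 8.3552*y^2 + 11.6416*y + 18.3184)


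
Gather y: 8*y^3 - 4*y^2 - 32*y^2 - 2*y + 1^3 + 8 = 8*y^3 - 36*y^2 - 2*y + 9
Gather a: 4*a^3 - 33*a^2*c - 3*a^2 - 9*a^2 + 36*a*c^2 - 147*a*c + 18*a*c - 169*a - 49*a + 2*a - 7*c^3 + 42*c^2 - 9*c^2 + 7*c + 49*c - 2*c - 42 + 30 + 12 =4*a^3 + a^2*(-33*c - 12) + a*(36*c^2 - 129*c - 216) - 7*c^3 + 33*c^2 + 54*c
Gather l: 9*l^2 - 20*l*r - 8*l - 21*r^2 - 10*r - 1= 9*l^2 + l*(-20*r - 8) - 21*r^2 - 10*r - 1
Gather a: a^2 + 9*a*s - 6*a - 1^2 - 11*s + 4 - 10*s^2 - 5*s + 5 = a^2 + a*(9*s - 6) - 10*s^2 - 16*s + 8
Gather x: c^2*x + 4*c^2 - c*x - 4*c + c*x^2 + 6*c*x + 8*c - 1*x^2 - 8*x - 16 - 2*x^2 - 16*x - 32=4*c^2 + 4*c + x^2*(c - 3) + x*(c^2 + 5*c - 24) - 48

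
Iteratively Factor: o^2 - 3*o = (o)*(o - 3)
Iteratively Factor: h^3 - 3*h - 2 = (h + 1)*(h^2 - h - 2) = (h + 1)^2*(h - 2)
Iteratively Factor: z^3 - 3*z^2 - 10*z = (z - 5)*(z^2 + 2*z) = z*(z - 5)*(z + 2)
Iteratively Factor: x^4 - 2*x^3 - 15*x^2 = (x + 3)*(x^3 - 5*x^2) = x*(x + 3)*(x^2 - 5*x) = x*(x - 5)*(x + 3)*(x)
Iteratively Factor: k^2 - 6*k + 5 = (k - 1)*(k - 5)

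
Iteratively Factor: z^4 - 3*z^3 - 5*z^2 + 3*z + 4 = (z + 1)*(z^3 - 4*z^2 - z + 4) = (z + 1)^2*(z^2 - 5*z + 4) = (z - 4)*(z + 1)^2*(z - 1)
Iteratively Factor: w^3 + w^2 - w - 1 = (w + 1)*(w^2 - 1) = (w + 1)^2*(w - 1)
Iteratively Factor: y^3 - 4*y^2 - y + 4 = (y - 4)*(y^2 - 1) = (y - 4)*(y - 1)*(y + 1)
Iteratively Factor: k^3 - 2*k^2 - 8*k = (k + 2)*(k^2 - 4*k) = (k - 4)*(k + 2)*(k)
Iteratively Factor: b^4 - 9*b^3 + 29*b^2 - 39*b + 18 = (b - 3)*(b^3 - 6*b^2 + 11*b - 6) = (b - 3)*(b - 1)*(b^2 - 5*b + 6) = (b - 3)^2*(b - 1)*(b - 2)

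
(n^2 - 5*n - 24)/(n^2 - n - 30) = (-n^2 + 5*n + 24)/(-n^2 + n + 30)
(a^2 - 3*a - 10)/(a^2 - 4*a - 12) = (a - 5)/(a - 6)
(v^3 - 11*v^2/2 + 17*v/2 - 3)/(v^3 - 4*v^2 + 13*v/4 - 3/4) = 2*(v - 2)/(2*v - 1)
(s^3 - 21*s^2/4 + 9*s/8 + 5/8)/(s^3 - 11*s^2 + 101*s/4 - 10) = (4*s^2 - 19*s - 5)/(2*(2*s^2 - 21*s + 40))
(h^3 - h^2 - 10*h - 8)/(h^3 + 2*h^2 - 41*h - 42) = (h^2 - 2*h - 8)/(h^2 + h - 42)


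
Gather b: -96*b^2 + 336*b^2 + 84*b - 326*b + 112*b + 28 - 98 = 240*b^2 - 130*b - 70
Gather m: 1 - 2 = -1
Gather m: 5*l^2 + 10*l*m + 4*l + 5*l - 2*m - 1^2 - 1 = 5*l^2 + 9*l + m*(10*l - 2) - 2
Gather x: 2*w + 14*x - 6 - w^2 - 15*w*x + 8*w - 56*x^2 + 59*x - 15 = -w^2 + 10*w - 56*x^2 + x*(73 - 15*w) - 21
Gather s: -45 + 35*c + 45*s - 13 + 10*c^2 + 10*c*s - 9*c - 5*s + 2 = 10*c^2 + 26*c + s*(10*c + 40) - 56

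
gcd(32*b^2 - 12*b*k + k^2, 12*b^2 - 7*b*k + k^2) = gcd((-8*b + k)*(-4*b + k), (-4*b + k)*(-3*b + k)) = 4*b - k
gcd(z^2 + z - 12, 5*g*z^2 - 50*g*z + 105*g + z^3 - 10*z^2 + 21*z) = z - 3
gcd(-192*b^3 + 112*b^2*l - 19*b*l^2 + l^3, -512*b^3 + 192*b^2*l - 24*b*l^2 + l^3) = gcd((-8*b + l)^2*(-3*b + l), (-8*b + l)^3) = 64*b^2 - 16*b*l + l^2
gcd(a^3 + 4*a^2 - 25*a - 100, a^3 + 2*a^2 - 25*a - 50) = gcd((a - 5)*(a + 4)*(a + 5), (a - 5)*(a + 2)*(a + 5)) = a^2 - 25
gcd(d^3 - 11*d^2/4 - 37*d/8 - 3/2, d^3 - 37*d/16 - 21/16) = d + 3/4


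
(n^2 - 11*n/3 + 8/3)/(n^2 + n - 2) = (n - 8/3)/(n + 2)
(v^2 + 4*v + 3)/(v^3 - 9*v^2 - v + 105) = (v + 1)/(v^2 - 12*v + 35)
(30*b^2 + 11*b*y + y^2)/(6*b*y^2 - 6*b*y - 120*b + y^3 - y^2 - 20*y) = (5*b + y)/(y^2 - y - 20)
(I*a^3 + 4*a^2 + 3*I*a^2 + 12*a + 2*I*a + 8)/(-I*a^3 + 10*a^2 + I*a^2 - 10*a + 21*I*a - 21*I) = (-a^3 + a^2*(-3 + 4*I) + a*(-2 + 12*I) + 8*I)/(a^3 + a^2*(-1 + 10*I) + a*(-21 - 10*I) + 21)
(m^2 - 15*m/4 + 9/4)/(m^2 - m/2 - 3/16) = 4*(m - 3)/(4*m + 1)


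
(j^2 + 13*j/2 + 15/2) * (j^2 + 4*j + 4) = j^4 + 21*j^3/2 + 75*j^2/2 + 56*j + 30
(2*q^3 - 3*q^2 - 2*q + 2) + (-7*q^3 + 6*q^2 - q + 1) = -5*q^3 + 3*q^2 - 3*q + 3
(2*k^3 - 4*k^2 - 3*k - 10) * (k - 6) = 2*k^4 - 16*k^3 + 21*k^2 + 8*k + 60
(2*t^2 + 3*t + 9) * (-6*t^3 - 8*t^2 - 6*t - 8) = -12*t^5 - 34*t^4 - 90*t^3 - 106*t^2 - 78*t - 72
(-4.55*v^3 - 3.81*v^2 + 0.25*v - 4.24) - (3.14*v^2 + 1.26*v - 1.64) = -4.55*v^3 - 6.95*v^2 - 1.01*v - 2.6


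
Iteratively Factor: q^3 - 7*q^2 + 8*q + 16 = (q - 4)*(q^2 - 3*q - 4) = (q - 4)^2*(q + 1)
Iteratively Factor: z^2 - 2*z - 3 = (z + 1)*(z - 3)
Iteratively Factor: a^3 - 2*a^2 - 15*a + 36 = (a - 3)*(a^2 + a - 12) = (a - 3)*(a + 4)*(a - 3)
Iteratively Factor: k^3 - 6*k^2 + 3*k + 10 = (k - 2)*(k^2 - 4*k - 5) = (k - 2)*(k + 1)*(k - 5)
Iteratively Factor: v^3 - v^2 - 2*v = (v - 2)*(v^2 + v) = (v - 2)*(v + 1)*(v)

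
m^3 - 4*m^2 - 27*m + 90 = (m - 6)*(m - 3)*(m + 5)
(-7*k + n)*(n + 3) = -7*k*n - 21*k + n^2 + 3*n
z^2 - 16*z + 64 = (z - 8)^2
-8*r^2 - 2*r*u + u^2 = (-4*r + u)*(2*r + u)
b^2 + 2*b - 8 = (b - 2)*(b + 4)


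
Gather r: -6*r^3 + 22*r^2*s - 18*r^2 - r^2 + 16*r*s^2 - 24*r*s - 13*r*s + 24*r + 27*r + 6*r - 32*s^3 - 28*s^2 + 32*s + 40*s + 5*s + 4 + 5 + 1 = -6*r^3 + r^2*(22*s - 19) + r*(16*s^2 - 37*s + 57) - 32*s^3 - 28*s^2 + 77*s + 10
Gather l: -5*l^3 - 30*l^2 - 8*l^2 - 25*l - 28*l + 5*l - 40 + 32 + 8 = -5*l^3 - 38*l^2 - 48*l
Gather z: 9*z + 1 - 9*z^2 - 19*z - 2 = -9*z^2 - 10*z - 1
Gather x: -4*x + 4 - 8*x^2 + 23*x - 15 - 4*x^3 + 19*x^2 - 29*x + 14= -4*x^3 + 11*x^2 - 10*x + 3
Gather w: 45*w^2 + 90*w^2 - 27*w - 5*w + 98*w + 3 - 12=135*w^2 + 66*w - 9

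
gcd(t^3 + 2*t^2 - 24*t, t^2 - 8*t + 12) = 1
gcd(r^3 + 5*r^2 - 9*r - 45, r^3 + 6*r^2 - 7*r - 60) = r^2 + 2*r - 15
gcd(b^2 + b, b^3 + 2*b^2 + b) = b^2 + b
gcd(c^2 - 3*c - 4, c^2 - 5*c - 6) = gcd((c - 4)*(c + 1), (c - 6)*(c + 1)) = c + 1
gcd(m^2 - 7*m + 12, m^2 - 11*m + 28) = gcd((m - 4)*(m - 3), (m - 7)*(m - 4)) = m - 4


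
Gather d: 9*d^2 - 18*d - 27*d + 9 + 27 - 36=9*d^2 - 45*d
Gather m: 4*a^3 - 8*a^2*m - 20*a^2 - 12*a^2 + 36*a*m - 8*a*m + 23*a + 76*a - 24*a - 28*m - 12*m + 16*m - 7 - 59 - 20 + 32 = 4*a^3 - 32*a^2 + 75*a + m*(-8*a^2 + 28*a - 24) - 54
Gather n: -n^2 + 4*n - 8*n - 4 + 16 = -n^2 - 4*n + 12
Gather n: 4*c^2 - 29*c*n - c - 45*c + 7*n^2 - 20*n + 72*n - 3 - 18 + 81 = 4*c^2 - 46*c + 7*n^2 + n*(52 - 29*c) + 60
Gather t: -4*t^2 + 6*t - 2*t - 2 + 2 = -4*t^2 + 4*t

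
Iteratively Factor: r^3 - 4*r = (r + 2)*(r^2 - 2*r) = (r - 2)*(r + 2)*(r)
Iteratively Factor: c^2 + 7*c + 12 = (c + 3)*(c + 4)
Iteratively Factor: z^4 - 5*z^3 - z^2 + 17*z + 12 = (z + 1)*(z^3 - 6*z^2 + 5*z + 12) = (z + 1)^2*(z^2 - 7*z + 12) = (z - 3)*(z + 1)^2*(z - 4)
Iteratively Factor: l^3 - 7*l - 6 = (l + 2)*(l^2 - 2*l - 3) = (l - 3)*(l + 2)*(l + 1)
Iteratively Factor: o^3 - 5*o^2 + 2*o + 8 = (o + 1)*(o^2 - 6*o + 8) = (o - 2)*(o + 1)*(o - 4)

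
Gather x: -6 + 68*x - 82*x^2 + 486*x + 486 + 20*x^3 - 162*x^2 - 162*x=20*x^3 - 244*x^2 + 392*x + 480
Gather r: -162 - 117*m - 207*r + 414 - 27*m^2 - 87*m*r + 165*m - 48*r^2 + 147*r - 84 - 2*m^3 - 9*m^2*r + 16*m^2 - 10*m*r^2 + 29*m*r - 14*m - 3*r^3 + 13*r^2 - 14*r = -2*m^3 - 11*m^2 + 34*m - 3*r^3 + r^2*(-10*m - 35) + r*(-9*m^2 - 58*m - 74) + 168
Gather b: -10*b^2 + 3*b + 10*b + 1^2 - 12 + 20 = -10*b^2 + 13*b + 9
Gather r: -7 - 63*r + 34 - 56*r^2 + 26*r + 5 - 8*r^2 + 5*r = -64*r^2 - 32*r + 32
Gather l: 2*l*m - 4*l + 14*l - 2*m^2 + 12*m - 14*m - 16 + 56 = l*(2*m + 10) - 2*m^2 - 2*m + 40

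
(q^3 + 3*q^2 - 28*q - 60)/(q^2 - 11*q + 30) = (q^2 + 8*q + 12)/(q - 6)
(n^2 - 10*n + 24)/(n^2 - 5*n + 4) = (n - 6)/(n - 1)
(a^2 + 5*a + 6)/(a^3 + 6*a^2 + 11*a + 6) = 1/(a + 1)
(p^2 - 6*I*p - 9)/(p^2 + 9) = (p - 3*I)/(p + 3*I)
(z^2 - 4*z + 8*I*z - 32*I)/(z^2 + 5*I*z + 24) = (z - 4)/(z - 3*I)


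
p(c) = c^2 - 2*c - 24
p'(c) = 2*c - 2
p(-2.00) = -16.00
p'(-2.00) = -6.00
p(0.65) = -24.88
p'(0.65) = -0.70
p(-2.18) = -14.89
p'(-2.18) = -6.36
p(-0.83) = -21.65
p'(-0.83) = -3.66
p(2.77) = -21.87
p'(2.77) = 3.54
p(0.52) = -24.77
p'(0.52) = -0.96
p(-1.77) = -17.33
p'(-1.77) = -5.54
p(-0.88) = -21.47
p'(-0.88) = -3.76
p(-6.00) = 24.00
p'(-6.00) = -14.00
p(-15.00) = 231.00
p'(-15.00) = -32.00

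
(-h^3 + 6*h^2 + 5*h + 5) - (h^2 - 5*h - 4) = -h^3 + 5*h^2 + 10*h + 9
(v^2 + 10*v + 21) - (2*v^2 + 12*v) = -v^2 - 2*v + 21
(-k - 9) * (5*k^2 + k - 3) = -5*k^3 - 46*k^2 - 6*k + 27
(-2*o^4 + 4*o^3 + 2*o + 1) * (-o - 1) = 2*o^5 - 2*o^4 - 4*o^3 - 2*o^2 - 3*o - 1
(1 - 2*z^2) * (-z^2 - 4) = 2*z^4 + 7*z^2 - 4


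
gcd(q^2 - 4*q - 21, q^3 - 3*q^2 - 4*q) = 1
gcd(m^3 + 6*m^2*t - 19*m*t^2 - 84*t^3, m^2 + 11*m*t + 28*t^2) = m + 7*t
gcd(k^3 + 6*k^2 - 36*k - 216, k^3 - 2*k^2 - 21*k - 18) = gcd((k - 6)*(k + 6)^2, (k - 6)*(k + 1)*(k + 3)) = k - 6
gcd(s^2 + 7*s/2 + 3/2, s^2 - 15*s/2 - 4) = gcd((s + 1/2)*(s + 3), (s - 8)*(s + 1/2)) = s + 1/2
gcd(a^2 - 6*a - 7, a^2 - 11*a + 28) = a - 7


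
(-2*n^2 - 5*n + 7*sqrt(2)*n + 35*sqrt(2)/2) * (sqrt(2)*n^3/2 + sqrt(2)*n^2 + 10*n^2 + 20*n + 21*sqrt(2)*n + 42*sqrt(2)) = -sqrt(2)*n^5 - 13*n^4 - 9*sqrt(2)*n^4/2 - 117*n^3/2 + 23*sqrt(2)*n^3 + 126*sqrt(2)*n^2 + 229*n^2 + 140*sqrt(2)*n + 1323*n + 1470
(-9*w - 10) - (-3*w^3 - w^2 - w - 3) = 3*w^3 + w^2 - 8*w - 7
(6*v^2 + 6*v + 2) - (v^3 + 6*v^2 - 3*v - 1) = -v^3 + 9*v + 3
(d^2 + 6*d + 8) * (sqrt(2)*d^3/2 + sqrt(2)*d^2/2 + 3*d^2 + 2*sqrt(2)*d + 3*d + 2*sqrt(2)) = sqrt(2)*d^5/2 + 3*d^4 + 7*sqrt(2)*d^4/2 + 9*sqrt(2)*d^3 + 21*d^3 + 18*sqrt(2)*d^2 + 42*d^2 + 24*d + 28*sqrt(2)*d + 16*sqrt(2)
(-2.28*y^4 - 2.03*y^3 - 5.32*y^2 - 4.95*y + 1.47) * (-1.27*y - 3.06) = 2.8956*y^5 + 9.5549*y^4 + 12.9682*y^3 + 22.5657*y^2 + 13.2801*y - 4.4982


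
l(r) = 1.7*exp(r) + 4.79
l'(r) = 1.7*exp(r)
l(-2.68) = 4.91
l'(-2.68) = 0.12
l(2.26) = 21.08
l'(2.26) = 16.29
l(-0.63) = 5.70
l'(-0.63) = 0.91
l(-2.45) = 4.94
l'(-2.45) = 0.15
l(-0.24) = 6.13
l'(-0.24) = 1.34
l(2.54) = 26.35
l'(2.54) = 21.56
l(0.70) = 8.21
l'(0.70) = 3.42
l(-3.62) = 4.84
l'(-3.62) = 0.05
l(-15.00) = 4.79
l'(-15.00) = 0.00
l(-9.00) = 4.79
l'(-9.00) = 0.00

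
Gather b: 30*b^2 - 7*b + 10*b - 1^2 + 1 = 30*b^2 + 3*b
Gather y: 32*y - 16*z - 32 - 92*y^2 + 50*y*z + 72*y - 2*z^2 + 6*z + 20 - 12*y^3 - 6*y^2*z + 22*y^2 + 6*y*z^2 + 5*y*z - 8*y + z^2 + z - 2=-12*y^3 + y^2*(-6*z - 70) + y*(6*z^2 + 55*z + 96) - z^2 - 9*z - 14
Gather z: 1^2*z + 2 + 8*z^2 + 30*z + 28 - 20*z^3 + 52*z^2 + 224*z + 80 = -20*z^3 + 60*z^2 + 255*z + 110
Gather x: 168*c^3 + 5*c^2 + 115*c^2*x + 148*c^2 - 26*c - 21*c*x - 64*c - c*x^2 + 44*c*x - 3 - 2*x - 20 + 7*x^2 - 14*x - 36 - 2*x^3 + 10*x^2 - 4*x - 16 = 168*c^3 + 153*c^2 - 90*c - 2*x^3 + x^2*(17 - c) + x*(115*c^2 + 23*c - 20) - 75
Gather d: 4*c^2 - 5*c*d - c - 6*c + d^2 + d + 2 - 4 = 4*c^2 - 7*c + d^2 + d*(1 - 5*c) - 2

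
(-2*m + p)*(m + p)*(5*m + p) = -10*m^3 - 7*m^2*p + 4*m*p^2 + p^3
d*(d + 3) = d^2 + 3*d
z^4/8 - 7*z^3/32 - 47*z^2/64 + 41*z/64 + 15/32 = (z/4 + 1/2)*(z/2 + 1/4)*(z - 3)*(z - 5/4)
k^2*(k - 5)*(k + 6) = k^4 + k^3 - 30*k^2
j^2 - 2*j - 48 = (j - 8)*(j + 6)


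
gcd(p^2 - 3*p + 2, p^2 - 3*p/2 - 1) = p - 2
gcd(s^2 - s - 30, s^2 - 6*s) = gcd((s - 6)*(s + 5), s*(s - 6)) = s - 6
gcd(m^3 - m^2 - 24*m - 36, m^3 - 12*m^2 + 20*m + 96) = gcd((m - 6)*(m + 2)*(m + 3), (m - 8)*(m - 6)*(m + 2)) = m^2 - 4*m - 12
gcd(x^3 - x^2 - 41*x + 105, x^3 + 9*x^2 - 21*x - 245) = x^2 + 2*x - 35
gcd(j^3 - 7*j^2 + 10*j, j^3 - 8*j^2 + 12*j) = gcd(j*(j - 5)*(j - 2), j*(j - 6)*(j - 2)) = j^2 - 2*j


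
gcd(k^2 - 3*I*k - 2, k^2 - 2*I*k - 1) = k - I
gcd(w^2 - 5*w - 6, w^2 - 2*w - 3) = w + 1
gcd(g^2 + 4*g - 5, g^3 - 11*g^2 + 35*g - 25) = g - 1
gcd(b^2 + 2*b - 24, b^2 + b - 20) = b - 4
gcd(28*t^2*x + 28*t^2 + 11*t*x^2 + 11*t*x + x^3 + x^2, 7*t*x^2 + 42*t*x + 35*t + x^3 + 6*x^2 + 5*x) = 7*t*x + 7*t + x^2 + x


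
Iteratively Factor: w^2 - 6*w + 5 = (w - 5)*(w - 1)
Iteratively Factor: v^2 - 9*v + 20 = (v - 4)*(v - 5)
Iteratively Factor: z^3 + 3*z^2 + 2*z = (z + 2)*(z^2 + z) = (z + 1)*(z + 2)*(z)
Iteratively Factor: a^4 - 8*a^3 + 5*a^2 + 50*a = (a - 5)*(a^3 - 3*a^2 - 10*a) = (a - 5)*(a + 2)*(a^2 - 5*a) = (a - 5)^2*(a + 2)*(a)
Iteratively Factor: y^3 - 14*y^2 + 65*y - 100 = (y - 5)*(y^2 - 9*y + 20) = (y - 5)^2*(y - 4)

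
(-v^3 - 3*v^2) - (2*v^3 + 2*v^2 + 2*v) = -3*v^3 - 5*v^2 - 2*v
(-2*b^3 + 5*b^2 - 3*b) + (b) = -2*b^3 + 5*b^2 - 2*b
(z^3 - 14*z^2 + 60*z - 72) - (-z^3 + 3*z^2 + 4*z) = 2*z^3 - 17*z^2 + 56*z - 72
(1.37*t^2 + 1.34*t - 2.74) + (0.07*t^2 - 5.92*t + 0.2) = 1.44*t^2 - 4.58*t - 2.54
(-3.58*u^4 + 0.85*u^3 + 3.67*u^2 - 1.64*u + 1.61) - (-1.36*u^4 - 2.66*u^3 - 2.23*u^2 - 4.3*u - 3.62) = -2.22*u^4 + 3.51*u^3 + 5.9*u^2 + 2.66*u + 5.23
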